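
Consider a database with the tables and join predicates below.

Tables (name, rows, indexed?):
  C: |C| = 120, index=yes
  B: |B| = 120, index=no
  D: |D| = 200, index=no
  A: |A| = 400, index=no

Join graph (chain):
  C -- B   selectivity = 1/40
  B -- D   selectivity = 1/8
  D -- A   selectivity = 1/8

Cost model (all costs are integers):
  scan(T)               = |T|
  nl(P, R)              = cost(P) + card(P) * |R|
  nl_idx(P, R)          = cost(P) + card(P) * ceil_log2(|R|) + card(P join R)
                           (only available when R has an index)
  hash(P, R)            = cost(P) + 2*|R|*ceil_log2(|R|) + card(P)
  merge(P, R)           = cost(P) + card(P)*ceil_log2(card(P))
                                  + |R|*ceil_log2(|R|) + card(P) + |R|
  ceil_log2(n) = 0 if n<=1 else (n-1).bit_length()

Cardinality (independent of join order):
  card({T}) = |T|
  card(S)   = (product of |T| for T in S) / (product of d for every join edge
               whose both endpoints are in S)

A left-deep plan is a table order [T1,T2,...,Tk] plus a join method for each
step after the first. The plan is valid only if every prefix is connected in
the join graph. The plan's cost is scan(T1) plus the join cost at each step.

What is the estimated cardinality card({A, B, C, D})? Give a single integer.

450000

Tables in S: A(400), B(120), C(120), D(200)
Edges inside S: C-B(d=40), B-D(d=8), D-A(d=8)
numerator = 400 * 120 * 120 * 200 = 1152000000
denominator = 40 * 8 * 8 = 2560
card(S) = 1152000000 / 2560 = 450000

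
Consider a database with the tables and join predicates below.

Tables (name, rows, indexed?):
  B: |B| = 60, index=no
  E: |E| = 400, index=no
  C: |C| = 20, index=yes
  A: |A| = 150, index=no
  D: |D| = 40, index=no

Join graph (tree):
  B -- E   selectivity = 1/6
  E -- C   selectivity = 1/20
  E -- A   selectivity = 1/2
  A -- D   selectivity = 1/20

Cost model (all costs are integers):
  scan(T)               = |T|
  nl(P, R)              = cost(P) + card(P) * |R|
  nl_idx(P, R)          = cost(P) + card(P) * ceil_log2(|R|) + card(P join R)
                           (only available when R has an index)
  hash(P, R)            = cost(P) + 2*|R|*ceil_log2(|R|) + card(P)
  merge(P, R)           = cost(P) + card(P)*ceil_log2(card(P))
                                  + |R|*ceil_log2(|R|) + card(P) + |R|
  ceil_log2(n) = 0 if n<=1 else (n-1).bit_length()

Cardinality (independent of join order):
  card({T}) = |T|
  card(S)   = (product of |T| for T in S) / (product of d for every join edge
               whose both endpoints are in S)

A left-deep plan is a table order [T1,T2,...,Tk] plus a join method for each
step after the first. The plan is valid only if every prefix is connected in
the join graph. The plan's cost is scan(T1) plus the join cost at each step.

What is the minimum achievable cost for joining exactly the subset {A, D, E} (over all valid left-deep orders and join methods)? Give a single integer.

7780

Selinger DP over subsets of {A,D,E}:
  {E}: scan cost=400, card=400
  {A}: scan cost=150, card=150
  {D}: scan cost=40, card=40
  {AE}: card=30000; try (A,hash)→3200, (E,merge)→5500, (A,merge)→5750, (E,hash)→7500, (E,nl)→60150, (A,nl)→60400; best=3200 via (A,hash)
  {AD}: card=300; try (D,hash)→780, (A,merge)→1670, (D,merge)→1780, (A,hash)→2480, (A,nl)→6040, (D,nl)→6150; best=780 via (D,hash)
  {ADE}: card=60000; try (E,merge)→7780, (E,hash)→8280, (D,hash)→33680, (E,nl)→120780, (D,merge)→483480, (D,nl)→1203200; best=7780 via (E,merge)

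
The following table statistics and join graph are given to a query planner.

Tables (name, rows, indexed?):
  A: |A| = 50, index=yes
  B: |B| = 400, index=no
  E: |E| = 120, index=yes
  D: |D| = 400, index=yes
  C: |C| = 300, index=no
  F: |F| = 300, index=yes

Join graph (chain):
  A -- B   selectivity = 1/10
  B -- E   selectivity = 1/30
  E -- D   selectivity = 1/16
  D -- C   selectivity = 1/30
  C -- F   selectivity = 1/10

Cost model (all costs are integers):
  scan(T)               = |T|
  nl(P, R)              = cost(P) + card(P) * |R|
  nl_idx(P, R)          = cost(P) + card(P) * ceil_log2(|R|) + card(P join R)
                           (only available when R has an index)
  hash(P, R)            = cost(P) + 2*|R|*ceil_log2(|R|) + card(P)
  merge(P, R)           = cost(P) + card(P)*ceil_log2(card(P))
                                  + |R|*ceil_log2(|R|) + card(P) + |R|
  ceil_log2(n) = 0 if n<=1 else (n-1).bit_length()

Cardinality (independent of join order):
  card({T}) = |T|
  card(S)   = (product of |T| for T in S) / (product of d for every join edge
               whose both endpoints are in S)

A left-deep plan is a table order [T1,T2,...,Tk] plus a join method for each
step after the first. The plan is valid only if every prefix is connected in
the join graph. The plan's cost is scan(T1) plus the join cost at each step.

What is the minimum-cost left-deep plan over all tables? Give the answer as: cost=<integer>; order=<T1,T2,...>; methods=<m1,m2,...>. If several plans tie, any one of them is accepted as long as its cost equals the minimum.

Selinger DP (subsets sized 1..n):
  {A}: scan cost=50, card=50
  {B}: scan cost=400, card=400
  {E}: scan cost=120, card=120
  {D}: scan cost=400, card=400
  {C}: scan cost=300, card=300
  {F}: scan cost=300, card=300
  {AB}: card=2000; try (A,hash)→1400, (B,merge)→4400, (A,merge)→4750, (A,nl_idx)→4800, (B,hash)→7300, (B,nl)→20050 …(+1); best=1400 via (A,hash)
  {BE}: card=1600; try (E,hash)→2480, (E,nl_idx)→4800, (B,merge)→5080, (E,merge)→5360, (B,hash)→7440, (B,nl)→48120 …(+1); best=2480 via (E,hash)
  {DE}: card=3000; try (E,hash)→2480, (D,nl_idx)→4200, (D,merge)→5080, (E,merge)→5360, (E,nl_idx)→6200, (D,hash)→7440 …(+2); best=2480 via (E,hash)
  {CD}: card=4000; try (C,hash)→6200, (D,nl_idx)→7000, (D,merge)→7300, (C,merge)→7400, (D,hash)→7800, (D,nl)→120300 …(+1); best=6200 via (C,hash)
  {CF}: card=9000; try (F,hash)→6000, (C,hash)→6000, (F,merge)→6300, (C,merge)→6300, (F,nl_idx)→12000, (F,nl)→90300 …(+1); best=6000 via (F,hash)
  {ABE}: card=8000; try (A,hash)→4680, (E,hash)→5080, (A,nl_idx)→20080, (A,merge)→22030, (E,nl_idx)→23400, (E,merge)→26360 …(+2); best=4680 via (A,hash)
  {BDE}: card=40000; try (D,hash)→11280, (B,hash)→12680, (D,merge)→25680, (B,merge)→45480, (D,nl_idx)→56880, (D,nl)→642480 …(+1); best=11280 via (D,hash)
  {CDE}: card=30000; try (C,hash)→10880, (E,hash)→11880, (C,merge)→44480, (E,merge)→59160, (E,nl_idx)→64200, (E,nl)→486200 …(+1); best=10880 via (C,hash)
  {CDF}: card=120000; try (F,hash)→15600, (D,hash)→22200, (F,merge)→61200, (D,merge)→145000, (F,nl_idx)→162200, (D,nl_idx)→207000 …(+2); best=15600 via (F,hash)
  {ABDE}: card=200000; try (D,hash)→19880, (A,hash)→51880, (D,merge)→120680, (D,nl_idx)→276680, (A,nl_idx)→451280, (A,merge)→691630 …(+2); best=19880 via (D,hash)
  {BCDE}: card=400000; try (B,hash)→48080, (C,hash)→56680, (B,merge)→494880, (C,merge)→694280, (B,nl)→12010880, (C,nl)→12011280; best=48080 via (B,hash)
  {CDEF}: card=900000; try (F,hash)→46280, (E,hash)→137280, (F,merge)→493880, (F,nl_idx)→1180880, (E,nl_idx)→1755600, (E,merge)→2176560 …(+2); best=46280 via (F,hash)
  {ABCDE}: card=2000000; try (C,hash)→225280, (A,hash)→448680, (C,merge)→3822880, (A,nl_idx)→4448080, (A,merge)→8048430, (A,nl)→20048080 …(+1); best=225280 via (C,hash)
  {BCDEF}: card=12000000; try (F,hash)→453480, (B,hash)→953480, (F,merge)→8051080, (F,nl_idx)→15648080, (B,merge)→18950280, (F,nl)→120048080 …(+1); best=453480 via (F,hash)
  {ABCDEF}: card=60000000; try (F,hash)→2230680, (A,hash)→12454080, (F,merge)→44228280, (F,nl_idx)→78225280, (A,nl_idx)→132453480, (A,merge)→300453830 …(+2); best=2230680 via (F,hash)

cost=2230680; order=B,E,A,D,C,F; methods=hash,hash,hash,hash,hash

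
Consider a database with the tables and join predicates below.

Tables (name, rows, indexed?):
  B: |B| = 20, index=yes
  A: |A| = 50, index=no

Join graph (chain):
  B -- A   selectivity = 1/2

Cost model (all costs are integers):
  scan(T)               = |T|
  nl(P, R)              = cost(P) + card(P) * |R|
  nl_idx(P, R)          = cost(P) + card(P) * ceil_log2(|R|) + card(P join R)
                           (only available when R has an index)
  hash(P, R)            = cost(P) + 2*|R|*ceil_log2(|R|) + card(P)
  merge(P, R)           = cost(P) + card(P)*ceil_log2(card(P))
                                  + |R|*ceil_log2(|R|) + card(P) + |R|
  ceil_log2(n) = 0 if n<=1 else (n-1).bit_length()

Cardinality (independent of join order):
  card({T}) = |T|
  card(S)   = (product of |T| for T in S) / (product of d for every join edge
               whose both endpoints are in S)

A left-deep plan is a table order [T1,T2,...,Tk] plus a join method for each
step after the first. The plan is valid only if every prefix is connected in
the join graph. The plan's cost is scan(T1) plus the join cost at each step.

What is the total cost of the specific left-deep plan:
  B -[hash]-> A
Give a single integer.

step 1: scan B: cost=20, card=20
step 2: join A via hash
    card(P join A) = 20*50/(2) = 500
    cost = 20 + 2*50*6 + 20 = 640

640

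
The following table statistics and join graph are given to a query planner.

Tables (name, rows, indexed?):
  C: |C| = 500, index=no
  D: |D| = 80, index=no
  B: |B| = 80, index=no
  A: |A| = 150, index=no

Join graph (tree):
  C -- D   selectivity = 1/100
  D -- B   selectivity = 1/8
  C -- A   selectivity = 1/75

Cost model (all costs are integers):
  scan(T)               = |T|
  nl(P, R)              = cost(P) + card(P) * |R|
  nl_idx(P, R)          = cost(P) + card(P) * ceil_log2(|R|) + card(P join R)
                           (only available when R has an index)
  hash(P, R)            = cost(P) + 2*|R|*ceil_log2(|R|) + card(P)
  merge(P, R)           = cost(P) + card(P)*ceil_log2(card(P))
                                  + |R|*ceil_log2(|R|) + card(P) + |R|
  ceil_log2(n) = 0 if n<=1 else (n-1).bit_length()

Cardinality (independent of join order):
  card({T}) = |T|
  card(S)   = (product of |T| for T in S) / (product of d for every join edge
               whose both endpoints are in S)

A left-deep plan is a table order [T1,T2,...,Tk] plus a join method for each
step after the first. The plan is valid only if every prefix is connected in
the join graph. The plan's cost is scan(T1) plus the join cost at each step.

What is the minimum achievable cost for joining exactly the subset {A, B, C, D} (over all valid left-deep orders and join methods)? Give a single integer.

6840

Selinger DP over subsets of {A,B,C,D}:
  {C}: scan cost=500, card=500
  {D}: scan cost=80, card=80
  {B}: scan cost=80, card=80
  {A}: scan cost=150, card=150
  {CD}: card=400; try (D,hash)→2120, (C,merge)→5720, (D,merge)→6140, (C,hash)→9160, (C,nl)→40080, (D,nl)→40500; best=2120 via (D,hash)
  {AC}: card=1000; try (A,hash)→3400, (C,merge)→6500, (A,merge)→6850, (C,hash)→9300, (C,nl)→75150, (A,nl)→75500; best=3400 via (A,hash)
  {BD}: card=800; try (D,hash)→1280, (B,hash)→1280, (D,merge)→1360, (B,merge)→1360, (D,nl)→6480, (B,nl)→6480; best=1280 via (D,hash)
  {BCD}: card=4000; try (B,hash)→3640, (B,merge)→6760, (C,hash)→11080, (C,merge)→15080, (B,nl)→34120, (C,nl)→401280; best=3640 via (B,hash)
  {ACD}: card=800; try (A,hash)→4920, (D,hash)→5520, (A,merge)→7470, (D,merge)→15040, (A,nl)→62120, (D,nl)→83400; best=4920 via (A,hash)
  {ABCD}: card=8000; try (B,hash)→6840, (A,hash)→10040, (B,merge)→14360, (A,merge)→56990, (B,nl)→68920, (A,nl)→603640; best=6840 via (B,hash)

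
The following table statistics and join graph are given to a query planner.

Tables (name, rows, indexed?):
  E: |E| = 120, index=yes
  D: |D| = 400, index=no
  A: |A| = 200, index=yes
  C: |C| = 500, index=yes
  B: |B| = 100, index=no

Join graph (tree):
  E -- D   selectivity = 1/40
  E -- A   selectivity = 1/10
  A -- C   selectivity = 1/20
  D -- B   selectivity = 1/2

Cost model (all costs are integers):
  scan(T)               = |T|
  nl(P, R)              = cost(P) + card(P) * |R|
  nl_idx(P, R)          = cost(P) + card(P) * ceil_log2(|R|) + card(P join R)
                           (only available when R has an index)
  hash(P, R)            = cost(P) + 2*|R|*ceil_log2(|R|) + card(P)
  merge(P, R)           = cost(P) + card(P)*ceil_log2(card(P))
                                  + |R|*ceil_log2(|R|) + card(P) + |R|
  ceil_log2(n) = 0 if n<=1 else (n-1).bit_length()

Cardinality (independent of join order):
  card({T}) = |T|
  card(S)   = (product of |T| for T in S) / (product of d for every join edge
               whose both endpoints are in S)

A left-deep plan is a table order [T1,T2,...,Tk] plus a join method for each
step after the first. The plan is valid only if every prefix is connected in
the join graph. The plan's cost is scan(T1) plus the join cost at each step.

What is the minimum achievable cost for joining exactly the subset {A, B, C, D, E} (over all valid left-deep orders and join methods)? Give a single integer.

641280

Selinger DP over subsets of {A,B,C,D,E}:
  {E}: scan cost=120, card=120
  {D}: scan cost=400, card=400
  {A}: scan cost=200, card=200
  {C}: scan cost=500, card=500
  {B}: scan cost=100, card=100
  {DE}: card=1200; try (E,hash)→2480, (E,nl_idx)→4400, (D,merge)→5080, (E,merge)→5360, (D,hash)→7440, (D,nl)→48120 …(+1); best=2480 via (E,hash)
  {AE}: card=2400; try (E,hash)→2080, (A,merge)→2880, (E,merge)→2960, (A,hash)→3440, (A,nl_idx)→3480, (E,nl_idx)→4000 …(+2); best=2080 via (E,hash)
  {BD}: card=20000; try (B,hash)→2200, (D,merge)→4900, (B,merge)→5200, (D,hash)→7400, (D,nl)→40100, (B,nl)→40400; best=2200 via (B,hash)
  {AC}: card=5000; try (A,hash)→4200, (C,merge)→7000, (C,nl_idx)→7000, (A,merge)→7300, (C,hash)→9400, (A,nl_idx)→9500 …(+2); best=4200 via (A,hash)
  {ADE}: card=24000; try (A,hash)→6880, (D,hash)→11680, (A,merge)→18680, (A,nl_idx)→36080, (D,merge)→37280, (A,nl)→242480 …(+1); best=6880 via (A,hash)
  {BDE}: card=60000; try (B,hash)→5080, (B,merge)→17680, (E,hash)→23880, (B,nl)→122480, (E,nl_idx)→202200, (E,merge)→323160 …(+1); best=5080 via (B,hash)
  {ACE}: card=60000; try (E,hash)→10880, (C,hash)→13480, (C,merge)→38280, (E,merge)→75160, (C,nl_idx)→83680, (E,nl_idx)→99200 …(+2); best=10880 via (E,hash)
  {ACDE}: card=600000; try (C,hash)→39880, (D,hash)→78080, (C,merge)→395880, (C,nl_idx)→822880, (D,merge)→1034880, (C,nl)→12006880 …(+1); best=39880 via (C,hash)
  {ABDE}: card=1200000; try (B,hash)→32280, (A,hash)→68280, (B,merge)→391680, (A,merge)→1026880, (A,nl_idx)→1685080, (B,nl)→2406880 …(+1); best=32280 via (B,hash)
  {ABCDE}: card=30000000; try (B,hash)→641280, (C,hash)→1241280, (B,merge)→12640680, (C,merge)→26437280, (C,nl_idx)→40832280, (B,nl)→60039880 …(+1); best=641280 via (B,hash)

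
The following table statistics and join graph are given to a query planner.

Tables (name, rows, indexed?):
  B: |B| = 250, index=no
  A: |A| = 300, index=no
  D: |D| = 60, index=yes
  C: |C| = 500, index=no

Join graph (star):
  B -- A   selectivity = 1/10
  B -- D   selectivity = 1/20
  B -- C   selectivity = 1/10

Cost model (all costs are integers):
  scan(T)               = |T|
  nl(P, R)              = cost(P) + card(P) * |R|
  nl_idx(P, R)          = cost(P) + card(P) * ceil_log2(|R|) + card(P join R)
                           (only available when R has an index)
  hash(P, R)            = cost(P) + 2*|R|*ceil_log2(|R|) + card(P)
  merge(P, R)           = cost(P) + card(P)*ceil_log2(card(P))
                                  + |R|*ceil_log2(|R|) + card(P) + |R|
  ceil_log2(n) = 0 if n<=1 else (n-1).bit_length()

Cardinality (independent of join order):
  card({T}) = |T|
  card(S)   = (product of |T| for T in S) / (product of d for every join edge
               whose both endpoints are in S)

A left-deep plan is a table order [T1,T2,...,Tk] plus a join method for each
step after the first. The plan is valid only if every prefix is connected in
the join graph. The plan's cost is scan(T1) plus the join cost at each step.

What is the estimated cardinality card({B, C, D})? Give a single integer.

37500

Tables in S: B(250), C(500), D(60)
Edges inside S: B-D(d=20), B-C(d=10)
numerator = 250 * 500 * 60 = 7500000
denominator = 20 * 10 = 200
card(S) = 7500000 / 200 = 37500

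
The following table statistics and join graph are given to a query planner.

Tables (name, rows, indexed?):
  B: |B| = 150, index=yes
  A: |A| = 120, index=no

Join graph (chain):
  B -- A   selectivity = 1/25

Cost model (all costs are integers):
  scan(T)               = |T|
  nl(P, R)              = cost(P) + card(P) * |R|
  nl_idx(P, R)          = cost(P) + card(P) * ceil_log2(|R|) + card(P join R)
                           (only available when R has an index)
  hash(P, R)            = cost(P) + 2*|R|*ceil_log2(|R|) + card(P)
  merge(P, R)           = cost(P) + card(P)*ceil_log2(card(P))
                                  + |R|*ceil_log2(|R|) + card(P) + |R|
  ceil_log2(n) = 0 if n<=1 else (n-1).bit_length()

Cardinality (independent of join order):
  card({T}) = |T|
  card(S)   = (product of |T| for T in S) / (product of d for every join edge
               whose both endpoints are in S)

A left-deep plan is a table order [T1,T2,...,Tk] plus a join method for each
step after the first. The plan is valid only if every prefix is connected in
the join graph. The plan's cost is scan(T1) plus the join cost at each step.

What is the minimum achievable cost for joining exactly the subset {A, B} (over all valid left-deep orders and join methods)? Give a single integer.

1800

Selinger DP over subsets of {A,B}:
  {B}: scan cost=150, card=150
  {A}: scan cost=120, card=120
  {AB}: card=720; try (B,nl_idx)→1800, (A,hash)→1980, (B,merge)→2430, (A,merge)→2460, (B,hash)→2640, (B,nl)→18120 …(+1); best=1800 via (B,nl_idx)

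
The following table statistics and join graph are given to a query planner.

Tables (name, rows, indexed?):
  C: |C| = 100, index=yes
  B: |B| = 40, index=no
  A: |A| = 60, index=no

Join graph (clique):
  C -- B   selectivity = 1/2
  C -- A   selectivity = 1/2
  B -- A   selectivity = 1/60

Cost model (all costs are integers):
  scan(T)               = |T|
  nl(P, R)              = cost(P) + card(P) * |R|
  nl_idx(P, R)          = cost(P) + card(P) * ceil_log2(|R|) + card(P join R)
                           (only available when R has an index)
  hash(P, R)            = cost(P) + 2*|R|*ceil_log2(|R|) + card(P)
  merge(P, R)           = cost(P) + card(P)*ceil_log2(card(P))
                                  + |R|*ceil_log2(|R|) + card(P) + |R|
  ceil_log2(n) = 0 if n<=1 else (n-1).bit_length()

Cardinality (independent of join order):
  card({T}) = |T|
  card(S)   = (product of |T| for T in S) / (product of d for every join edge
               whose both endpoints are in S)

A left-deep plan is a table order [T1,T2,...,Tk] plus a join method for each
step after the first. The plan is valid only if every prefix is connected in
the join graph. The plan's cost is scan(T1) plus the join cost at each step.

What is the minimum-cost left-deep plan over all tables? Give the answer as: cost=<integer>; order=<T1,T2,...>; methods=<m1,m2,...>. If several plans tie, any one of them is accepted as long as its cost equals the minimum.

Selinger DP (subsets sized 1..n):
  {C}: scan cost=100, card=100
  {B}: scan cost=40, card=40
  {A}: scan cost=60, card=60
  {BC}: card=2000; try (B,hash)→680, (C,merge)→1120, (B,merge)→1180, (C,hash)→1480, (C,nl_idx)→2320, (C,nl)→4040 …(+1); best=680 via (B,hash)
  {AC}: card=3000; try (A,hash)→920, (C,merge)→1280, (A,merge)→1320, (C,hash)→1520, (C,nl_idx)→3480, (C,nl)→6060 …(+1); best=920 via (A,hash)
  {AB}: card=40; try (B,hash)→600, (A,merge)→740, (B,merge)→760, (A,hash)→800, (A,nl)→2440, (B,nl)→2460; best=600 via (B,hash)
  {ABC}: card=1000; try (C,merge)→1680, (C,nl_idx)→1880, (C,hash)→2040, (A,hash)→3400, (B,hash)→4400, (C,nl)→4600 …(+4); best=1680 via (C,merge)

cost=1680; order=A,B,C; methods=hash,merge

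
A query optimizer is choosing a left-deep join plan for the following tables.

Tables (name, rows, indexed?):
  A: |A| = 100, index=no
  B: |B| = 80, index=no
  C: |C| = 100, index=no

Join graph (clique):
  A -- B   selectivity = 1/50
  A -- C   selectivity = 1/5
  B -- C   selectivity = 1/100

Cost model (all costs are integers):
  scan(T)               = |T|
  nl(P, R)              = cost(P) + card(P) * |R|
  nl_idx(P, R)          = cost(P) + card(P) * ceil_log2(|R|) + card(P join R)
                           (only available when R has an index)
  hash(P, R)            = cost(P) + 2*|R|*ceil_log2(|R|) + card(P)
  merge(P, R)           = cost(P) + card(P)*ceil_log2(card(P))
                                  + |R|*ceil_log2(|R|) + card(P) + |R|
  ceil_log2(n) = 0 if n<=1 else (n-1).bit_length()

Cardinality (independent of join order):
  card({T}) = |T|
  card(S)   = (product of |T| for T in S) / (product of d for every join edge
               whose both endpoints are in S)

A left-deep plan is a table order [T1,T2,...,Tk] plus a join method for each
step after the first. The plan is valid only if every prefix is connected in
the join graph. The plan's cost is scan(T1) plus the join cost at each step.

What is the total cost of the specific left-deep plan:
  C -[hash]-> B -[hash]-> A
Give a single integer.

2800

step 1: scan C: cost=100, card=100
step 2: join B via hash
    card(P join B) = 100*80/(100) = 80
    cost = 100 + 2*80*7 + 100 = 1320
step 3: join A via hash
    card(P join A) = 80*100/(50*5) = 32
    cost = 1320 + 2*100*7 + 80 = 2800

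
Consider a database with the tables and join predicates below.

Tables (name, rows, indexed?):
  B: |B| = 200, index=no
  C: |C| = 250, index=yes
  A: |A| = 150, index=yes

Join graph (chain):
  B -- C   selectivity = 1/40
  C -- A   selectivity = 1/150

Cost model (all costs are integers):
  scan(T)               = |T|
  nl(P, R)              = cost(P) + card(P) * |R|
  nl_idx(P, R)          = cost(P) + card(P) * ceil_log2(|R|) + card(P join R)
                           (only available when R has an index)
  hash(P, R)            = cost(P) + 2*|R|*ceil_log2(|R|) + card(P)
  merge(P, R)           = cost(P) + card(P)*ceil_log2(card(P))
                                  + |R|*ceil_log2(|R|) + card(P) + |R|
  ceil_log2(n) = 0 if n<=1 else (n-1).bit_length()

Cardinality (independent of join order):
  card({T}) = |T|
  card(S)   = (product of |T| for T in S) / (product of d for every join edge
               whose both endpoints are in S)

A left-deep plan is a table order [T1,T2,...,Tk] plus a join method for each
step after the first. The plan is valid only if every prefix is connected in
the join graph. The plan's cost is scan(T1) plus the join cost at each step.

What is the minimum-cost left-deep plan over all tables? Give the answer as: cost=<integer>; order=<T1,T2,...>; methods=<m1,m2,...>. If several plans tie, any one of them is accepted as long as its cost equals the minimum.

cost=5050; order=A,C,B; methods=nl_idx,hash

Selinger DP (subsets sized 1..n):
  {B}: scan cost=200, card=200
  {C}: scan cost=250, card=250
  {A}: scan cost=150, card=150
  {BC}: card=1250; try (C,nl_idx)→3050, (B,hash)→3700, (C,merge)→4250, (B,merge)→4300, (C,hash)→4400, (C,nl)→50200 …(+1); best=3050 via (C,nl_idx)
  {AC}: card=250; try (C,nl_idx)→1600, (A,nl_idx)→2500, (A,hash)→2900, (C,merge)→3750, (A,merge)→3850, (C,hash)→4300 …(+2); best=1600 via (C,nl_idx)
  {ABC}: card=1250; try (B,hash)→5050, (B,merge)→5650, (A,hash)→6700, (A,nl_idx)→14300, (A,merge)→19400, (B,nl)→51600 …(+1); best=5050 via (B,hash)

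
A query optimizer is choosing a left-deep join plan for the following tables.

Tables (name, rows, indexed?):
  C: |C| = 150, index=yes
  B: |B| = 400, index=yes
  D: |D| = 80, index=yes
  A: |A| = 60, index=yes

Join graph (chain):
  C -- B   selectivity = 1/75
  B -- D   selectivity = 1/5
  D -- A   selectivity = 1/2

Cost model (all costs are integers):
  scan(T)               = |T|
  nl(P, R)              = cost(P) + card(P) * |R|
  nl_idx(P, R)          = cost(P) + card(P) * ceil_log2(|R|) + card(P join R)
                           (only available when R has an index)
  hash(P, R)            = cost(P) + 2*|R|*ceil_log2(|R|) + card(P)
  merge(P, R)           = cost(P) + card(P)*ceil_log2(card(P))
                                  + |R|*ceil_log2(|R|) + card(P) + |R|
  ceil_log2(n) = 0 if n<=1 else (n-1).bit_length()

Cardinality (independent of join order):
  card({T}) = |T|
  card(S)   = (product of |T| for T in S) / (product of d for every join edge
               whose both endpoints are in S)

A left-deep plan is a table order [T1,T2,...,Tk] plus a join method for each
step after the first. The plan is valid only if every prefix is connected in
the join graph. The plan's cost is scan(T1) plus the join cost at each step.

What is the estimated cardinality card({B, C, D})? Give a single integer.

12800

Tables in S: B(400), C(150), D(80)
Edges inside S: C-B(d=75), B-D(d=5)
numerator = 400 * 150 * 80 = 4800000
denominator = 75 * 5 = 375
card(S) = 4800000 / 375 = 12800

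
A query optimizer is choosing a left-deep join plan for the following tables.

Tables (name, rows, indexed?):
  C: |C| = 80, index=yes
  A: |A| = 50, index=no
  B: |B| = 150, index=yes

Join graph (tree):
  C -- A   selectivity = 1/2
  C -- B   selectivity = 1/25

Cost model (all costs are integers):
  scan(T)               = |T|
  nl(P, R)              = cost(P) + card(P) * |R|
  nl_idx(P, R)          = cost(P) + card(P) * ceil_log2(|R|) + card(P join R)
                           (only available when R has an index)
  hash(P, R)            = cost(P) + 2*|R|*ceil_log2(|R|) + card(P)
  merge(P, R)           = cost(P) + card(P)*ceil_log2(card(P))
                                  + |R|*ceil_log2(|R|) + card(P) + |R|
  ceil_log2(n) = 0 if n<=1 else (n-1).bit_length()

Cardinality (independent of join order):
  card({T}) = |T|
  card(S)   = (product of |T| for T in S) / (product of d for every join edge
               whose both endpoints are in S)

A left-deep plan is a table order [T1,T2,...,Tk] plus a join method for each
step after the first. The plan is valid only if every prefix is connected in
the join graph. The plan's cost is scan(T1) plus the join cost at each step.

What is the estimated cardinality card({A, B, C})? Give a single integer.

12000

Tables in S: A(50), B(150), C(80)
Edges inside S: C-A(d=2), C-B(d=25)
numerator = 50 * 150 * 80 = 600000
denominator = 2 * 25 = 50
card(S) = 600000 / 50 = 12000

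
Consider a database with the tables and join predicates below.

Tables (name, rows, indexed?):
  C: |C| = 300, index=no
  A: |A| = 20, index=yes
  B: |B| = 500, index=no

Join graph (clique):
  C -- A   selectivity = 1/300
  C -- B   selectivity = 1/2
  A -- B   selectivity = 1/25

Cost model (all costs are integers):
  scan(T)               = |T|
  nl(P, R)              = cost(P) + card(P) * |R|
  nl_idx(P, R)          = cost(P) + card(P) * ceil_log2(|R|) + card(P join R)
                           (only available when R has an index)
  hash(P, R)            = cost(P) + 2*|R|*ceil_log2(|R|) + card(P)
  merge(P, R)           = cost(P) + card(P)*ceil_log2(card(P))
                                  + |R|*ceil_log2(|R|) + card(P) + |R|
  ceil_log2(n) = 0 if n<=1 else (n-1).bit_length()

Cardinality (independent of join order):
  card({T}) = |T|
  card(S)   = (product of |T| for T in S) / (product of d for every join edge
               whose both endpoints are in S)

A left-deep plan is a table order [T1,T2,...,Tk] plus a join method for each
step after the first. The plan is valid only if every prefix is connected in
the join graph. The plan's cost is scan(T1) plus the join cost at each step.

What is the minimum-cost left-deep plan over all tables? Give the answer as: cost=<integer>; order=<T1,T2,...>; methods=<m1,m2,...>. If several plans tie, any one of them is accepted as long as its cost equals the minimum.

Selinger DP (subsets sized 1..n):
  {C}: scan cost=300, card=300
  {A}: scan cost=20, card=20
  {B}: scan cost=500, card=500
  {AC}: card=20; try (A,hash)→800, (A,nl_idx)→1820, (C,merge)→3140, (A,merge)→3420, (C,hash)→5440, (C,nl)→6020 …(+1); best=800 via (A,hash)
  {BC}: card=75000; try (C,hash)→6400, (B,merge)→8300, (C,merge)→8500, (B,hash)→9600, (B,nl)→150300, (C,nl)→150500; best=6400 via (C,hash)
  {AB}: card=400; try (A,hash)→1200, (A,nl_idx)→3400, (B,merge)→5140, (A,merge)→5620, (B,hash)→9040, (B,nl)→10020 …(+1); best=1200 via (A,hash)
  {ABC}: card=200; try (B,merge)→5920, (C,hash)→7000, (C,merge)→8200, (B,hash)→9820, (B,nl)→10800, (A,hash)→81600 …(+4); best=5920 via (B,merge)

cost=5920; order=C,A,B; methods=hash,merge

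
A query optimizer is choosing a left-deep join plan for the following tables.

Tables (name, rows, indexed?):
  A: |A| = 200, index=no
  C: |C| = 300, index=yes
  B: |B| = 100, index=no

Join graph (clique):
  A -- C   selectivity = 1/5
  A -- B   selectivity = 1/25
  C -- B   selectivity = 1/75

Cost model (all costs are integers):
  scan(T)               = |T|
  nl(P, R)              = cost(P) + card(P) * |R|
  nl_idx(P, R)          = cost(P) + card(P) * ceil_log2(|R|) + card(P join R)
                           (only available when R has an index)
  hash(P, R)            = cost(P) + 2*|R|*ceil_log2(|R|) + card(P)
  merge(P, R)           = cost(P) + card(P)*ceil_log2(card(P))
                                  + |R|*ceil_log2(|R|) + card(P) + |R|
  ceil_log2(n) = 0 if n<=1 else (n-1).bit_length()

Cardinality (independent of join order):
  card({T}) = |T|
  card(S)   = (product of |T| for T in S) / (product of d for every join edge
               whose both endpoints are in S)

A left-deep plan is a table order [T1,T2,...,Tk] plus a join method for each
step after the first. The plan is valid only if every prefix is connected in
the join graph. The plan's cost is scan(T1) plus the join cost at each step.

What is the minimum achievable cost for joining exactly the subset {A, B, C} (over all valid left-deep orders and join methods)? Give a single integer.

Selinger DP over subsets of {A,B,C}:
  {A}: scan cost=200, card=200
  {C}: scan cost=300, card=300
  {B}: scan cost=100, card=100
  {AC}: card=12000; try (A,hash)→3800, (C,merge)→5000, (A,merge)→5100, (C,hash)→5800, (C,nl_idx)→14000, (C,nl)→60200 …(+1); best=3800 via (A,hash)
  {AB}: card=800; try (B,hash)→1800, (A,merge)→2700, (B,merge)→2800, (A,hash)→3400, (A,nl)→20100, (B,nl)→20200; best=1800 via (B,hash)
  {BC}: card=400; try (C,nl_idx)→1400, (B,hash)→2000, (C,merge)→3900, (B,merge)→4100, (C,hash)→5600, (C,nl)→30100 …(+1); best=1400 via (C,nl_idx)
  {ABC}: card=640; try (A,hash)→5000, (A,merge)→7200, (C,hash)→8000, (C,nl_idx)→9640, (C,merge)→13600, (B,hash)→17200 …(+4); best=5000 via (A,hash)

5000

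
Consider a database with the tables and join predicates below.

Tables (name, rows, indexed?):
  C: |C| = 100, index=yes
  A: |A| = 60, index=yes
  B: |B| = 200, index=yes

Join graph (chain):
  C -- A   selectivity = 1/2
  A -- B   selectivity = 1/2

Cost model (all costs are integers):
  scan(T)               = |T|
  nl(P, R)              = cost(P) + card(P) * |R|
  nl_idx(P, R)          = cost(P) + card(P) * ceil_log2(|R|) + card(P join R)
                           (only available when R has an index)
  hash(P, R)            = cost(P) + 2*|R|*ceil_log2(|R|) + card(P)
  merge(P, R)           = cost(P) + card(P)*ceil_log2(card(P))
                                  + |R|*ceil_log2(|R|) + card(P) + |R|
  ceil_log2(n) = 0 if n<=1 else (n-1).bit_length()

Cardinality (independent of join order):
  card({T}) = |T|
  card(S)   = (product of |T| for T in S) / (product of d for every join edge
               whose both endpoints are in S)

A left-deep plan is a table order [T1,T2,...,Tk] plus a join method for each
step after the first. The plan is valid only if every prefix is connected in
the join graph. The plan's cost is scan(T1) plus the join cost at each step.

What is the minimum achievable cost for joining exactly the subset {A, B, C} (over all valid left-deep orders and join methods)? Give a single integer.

Selinger DP over subsets of {A,B,C}:
  {C}: scan cost=100, card=100
  {A}: scan cost=60, card=60
  {B}: scan cost=200, card=200
  {AC}: card=3000; try (A,hash)→920, (C,merge)→1280, (A,merge)→1320, (C,hash)→1520, (C,nl_idx)→3480, (A,nl_idx)→3700 …(+2); best=920 via (A,hash)
  {AB}: card=6000; try (A,hash)→1120, (B,merge)→2280, (A,merge)→2420, (B,hash)→3320, (B,nl_idx)→6540, (A,nl_idx)→7400 …(+2); best=1120 via (A,hash)
  {ABC}: card=300000; try (B,hash)→7120, (C,hash)→8520, (B,merge)→41720, (C,merge)→85920, (B,nl_idx)→324920, (C,nl_idx)→343120 …(+2); best=7120 via (B,hash)

7120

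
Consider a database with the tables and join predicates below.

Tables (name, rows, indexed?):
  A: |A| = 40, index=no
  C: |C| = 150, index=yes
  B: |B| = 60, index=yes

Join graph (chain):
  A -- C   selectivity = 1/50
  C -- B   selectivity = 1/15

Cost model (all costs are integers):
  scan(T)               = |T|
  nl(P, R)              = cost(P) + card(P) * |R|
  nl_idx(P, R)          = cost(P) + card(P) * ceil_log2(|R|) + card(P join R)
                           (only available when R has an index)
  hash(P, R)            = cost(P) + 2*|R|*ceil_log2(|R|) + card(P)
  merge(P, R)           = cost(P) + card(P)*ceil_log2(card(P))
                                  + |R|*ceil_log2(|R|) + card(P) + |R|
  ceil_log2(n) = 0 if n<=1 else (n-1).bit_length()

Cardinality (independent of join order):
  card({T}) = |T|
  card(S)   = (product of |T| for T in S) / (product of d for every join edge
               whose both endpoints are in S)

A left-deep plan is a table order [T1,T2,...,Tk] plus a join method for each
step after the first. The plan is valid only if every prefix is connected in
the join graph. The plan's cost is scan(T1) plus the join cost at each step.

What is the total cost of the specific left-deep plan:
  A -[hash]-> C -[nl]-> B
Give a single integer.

9680

step 1: scan A: cost=40, card=40
step 2: join C via hash
    card(P join C) = 40*150/(50) = 120
    cost = 40 + 2*150*8 + 40 = 2480
step 3: join B via nl
    card(P join B) = 120*60/(15) = 480
    cost = 2480 + 120*60 = 9680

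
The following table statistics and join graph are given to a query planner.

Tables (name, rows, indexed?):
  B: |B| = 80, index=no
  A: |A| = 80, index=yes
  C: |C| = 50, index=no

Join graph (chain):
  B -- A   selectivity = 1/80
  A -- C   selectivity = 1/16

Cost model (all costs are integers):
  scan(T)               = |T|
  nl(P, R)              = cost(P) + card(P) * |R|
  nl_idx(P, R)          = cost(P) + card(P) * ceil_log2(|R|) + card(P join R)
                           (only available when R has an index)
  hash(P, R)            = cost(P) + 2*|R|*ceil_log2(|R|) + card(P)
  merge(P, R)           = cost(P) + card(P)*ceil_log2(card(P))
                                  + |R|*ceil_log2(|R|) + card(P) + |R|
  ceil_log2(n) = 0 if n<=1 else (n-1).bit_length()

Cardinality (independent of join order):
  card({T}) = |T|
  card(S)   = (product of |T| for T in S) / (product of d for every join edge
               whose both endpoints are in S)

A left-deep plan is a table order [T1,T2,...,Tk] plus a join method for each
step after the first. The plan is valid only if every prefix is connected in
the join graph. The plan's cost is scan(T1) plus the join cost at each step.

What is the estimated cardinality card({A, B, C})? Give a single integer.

250

Tables in S: A(80), B(80), C(50)
Edges inside S: B-A(d=80), A-C(d=16)
numerator = 80 * 80 * 50 = 320000
denominator = 80 * 16 = 1280
card(S) = 320000 / 1280 = 250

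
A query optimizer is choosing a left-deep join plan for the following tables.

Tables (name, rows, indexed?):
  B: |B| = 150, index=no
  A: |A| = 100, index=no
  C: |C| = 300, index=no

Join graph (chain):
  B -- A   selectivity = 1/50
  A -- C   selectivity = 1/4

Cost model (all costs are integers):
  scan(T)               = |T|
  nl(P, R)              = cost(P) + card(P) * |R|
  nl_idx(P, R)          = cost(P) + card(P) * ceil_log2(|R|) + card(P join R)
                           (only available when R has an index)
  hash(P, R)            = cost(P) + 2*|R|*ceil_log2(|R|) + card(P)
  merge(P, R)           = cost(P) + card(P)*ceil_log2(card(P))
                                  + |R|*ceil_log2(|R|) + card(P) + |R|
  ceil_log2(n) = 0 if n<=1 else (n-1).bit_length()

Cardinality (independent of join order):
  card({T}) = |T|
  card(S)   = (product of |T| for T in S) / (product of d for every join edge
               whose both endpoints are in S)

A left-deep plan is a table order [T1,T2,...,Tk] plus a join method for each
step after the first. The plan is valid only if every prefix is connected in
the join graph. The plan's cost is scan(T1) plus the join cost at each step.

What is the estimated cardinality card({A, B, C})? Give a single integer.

22500

Tables in S: A(100), B(150), C(300)
Edges inside S: B-A(d=50), A-C(d=4)
numerator = 100 * 150 * 300 = 4500000
denominator = 50 * 4 = 200
card(S) = 4500000 / 200 = 22500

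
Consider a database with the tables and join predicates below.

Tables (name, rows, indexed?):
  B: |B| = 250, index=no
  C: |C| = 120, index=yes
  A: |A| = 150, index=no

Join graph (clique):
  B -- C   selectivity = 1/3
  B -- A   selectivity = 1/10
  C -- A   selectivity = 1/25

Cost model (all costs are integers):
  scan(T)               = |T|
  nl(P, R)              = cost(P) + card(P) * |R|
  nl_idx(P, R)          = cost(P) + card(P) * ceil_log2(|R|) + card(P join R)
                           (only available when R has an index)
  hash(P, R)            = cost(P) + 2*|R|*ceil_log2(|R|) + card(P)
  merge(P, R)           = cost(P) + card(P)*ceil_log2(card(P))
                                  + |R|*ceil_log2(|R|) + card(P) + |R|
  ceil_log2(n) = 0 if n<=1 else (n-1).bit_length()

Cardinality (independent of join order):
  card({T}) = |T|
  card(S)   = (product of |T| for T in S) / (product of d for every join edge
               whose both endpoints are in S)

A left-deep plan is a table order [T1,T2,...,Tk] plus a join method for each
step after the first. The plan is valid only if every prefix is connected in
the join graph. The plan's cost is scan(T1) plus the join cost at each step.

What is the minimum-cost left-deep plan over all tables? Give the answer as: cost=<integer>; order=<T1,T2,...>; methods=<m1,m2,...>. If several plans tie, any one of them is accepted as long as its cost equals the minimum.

Selinger DP (subsets sized 1..n):
  {B}: scan cost=250, card=250
  {C}: scan cost=120, card=120
  {A}: scan cost=150, card=150
  {BC}: card=10000; try (C,hash)→2180, (B,merge)→3330, (C,merge)→3460, (B,hash)→4240, (C,nl_idx)→12000, (B,nl)→30120 …(+1); best=2180 via (C,hash)
  {AB}: card=3750; try (A,hash)→2900, (B,merge)→3750, (A,merge)→3850, (B,hash)→4300, (B,nl)→37650, (A,nl)→37750; best=2900 via (A,hash)
  {AC}: card=720; try (C,nl_idx)→1920, (C,hash)→1980, (A,merge)→2430, (C,merge)→2460, (A,hash)→2640, (A,nl)→18120 …(+1); best=1920 via (C,nl_idx)
  {ABC}: card=6000; try (B,hash)→6640, (C,hash)→8330, (B,merge)→12090, (A,hash)→14580, (C,nl_idx)→35150, (C,merge)→52610 …(+4); best=6640 via (B,hash)

cost=6640; order=A,C,B; methods=nl_idx,hash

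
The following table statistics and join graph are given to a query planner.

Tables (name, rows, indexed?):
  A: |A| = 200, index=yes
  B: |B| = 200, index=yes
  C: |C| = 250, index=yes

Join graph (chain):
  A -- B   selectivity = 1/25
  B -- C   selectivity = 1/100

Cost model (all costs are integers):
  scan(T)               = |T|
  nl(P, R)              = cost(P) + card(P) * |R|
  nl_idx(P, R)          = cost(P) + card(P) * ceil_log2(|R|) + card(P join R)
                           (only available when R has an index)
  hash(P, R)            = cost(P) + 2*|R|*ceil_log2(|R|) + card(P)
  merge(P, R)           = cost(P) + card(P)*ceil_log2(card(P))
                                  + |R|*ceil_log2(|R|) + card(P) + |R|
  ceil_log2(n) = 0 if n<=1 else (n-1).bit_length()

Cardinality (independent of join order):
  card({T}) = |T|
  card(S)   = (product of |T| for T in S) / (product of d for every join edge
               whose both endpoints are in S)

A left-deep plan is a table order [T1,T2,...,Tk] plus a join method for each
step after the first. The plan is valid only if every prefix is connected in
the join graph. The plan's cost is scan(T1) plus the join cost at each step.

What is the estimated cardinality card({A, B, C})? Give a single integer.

4000

Tables in S: A(200), B(200), C(250)
Edges inside S: A-B(d=25), B-C(d=100)
numerator = 200 * 200 * 250 = 10000000
denominator = 25 * 100 = 2500
card(S) = 10000000 / 2500 = 4000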